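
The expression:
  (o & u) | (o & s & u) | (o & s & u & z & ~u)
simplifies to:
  o & u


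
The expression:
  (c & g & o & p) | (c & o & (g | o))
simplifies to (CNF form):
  c & o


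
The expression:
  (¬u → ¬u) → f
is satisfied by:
  {f: True}


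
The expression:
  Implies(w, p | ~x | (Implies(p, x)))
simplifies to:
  True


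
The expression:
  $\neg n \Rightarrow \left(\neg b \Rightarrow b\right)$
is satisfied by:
  {n: True, b: True}
  {n: True, b: False}
  {b: True, n: False}


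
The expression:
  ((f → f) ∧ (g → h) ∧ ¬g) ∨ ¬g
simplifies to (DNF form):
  ¬g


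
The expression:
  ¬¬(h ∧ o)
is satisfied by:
  {h: True, o: True}


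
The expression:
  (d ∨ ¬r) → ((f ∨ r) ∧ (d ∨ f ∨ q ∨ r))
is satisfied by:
  {r: True, f: True}
  {r: True, f: False}
  {f: True, r: False}


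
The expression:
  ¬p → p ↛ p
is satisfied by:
  {p: True}


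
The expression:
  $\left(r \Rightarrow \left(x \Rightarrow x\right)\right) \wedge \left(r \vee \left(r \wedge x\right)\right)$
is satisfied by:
  {r: True}


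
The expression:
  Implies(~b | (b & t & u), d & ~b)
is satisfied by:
  {b: True, d: True, t: False, u: False}
  {b: True, t: False, u: False, d: False}
  {b: True, d: True, u: True, t: False}
  {b: True, u: True, t: False, d: False}
  {b: True, d: True, t: True, u: False}
  {b: True, t: True, u: False, d: False}
  {d: True, t: False, u: False, b: False}
  {u: True, d: True, t: False, b: False}
  {d: True, t: True, u: False, b: False}
  {u: True, d: True, t: True, b: False}


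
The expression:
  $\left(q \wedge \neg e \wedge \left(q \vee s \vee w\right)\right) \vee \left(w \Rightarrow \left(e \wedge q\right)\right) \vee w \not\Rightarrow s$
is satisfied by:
  {q: True, s: False, w: False}
  {s: False, w: False, q: False}
  {w: True, q: True, s: False}
  {w: True, s: False, q: False}
  {q: True, s: True, w: False}
  {s: True, q: False, w: False}
  {w: True, s: True, q: True}


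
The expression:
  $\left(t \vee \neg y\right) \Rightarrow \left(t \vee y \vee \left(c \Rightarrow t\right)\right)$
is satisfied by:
  {y: True, t: True, c: False}
  {y: True, c: False, t: False}
  {t: True, c: False, y: False}
  {t: False, c: False, y: False}
  {y: True, t: True, c: True}
  {y: True, c: True, t: False}
  {t: True, c: True, y: False}


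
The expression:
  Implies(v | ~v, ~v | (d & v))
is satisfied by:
  {d: True, v: False}
  {v: False, d: False}
  {v: True, d: True}


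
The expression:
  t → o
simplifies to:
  o ∨ ¬t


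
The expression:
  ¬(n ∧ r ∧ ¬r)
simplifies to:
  True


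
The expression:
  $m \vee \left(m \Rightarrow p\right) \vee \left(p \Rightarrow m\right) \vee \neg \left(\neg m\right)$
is always true.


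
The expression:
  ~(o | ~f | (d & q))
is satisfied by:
  {f: True, q: False, d: False, o: False}
  {f: True, d: True, q: False, o: False}
  {f: True, q: True, d: False, o: False}


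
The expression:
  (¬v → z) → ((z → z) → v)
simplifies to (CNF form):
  v ∨ ¬z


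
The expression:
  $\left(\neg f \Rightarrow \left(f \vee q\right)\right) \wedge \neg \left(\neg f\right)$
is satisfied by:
  {f: True}


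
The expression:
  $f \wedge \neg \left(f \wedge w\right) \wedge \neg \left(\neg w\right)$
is never true.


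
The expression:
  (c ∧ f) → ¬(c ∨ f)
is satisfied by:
  {c: False, f: False}
  {f: True, c: False}
  {c: True, f: False}


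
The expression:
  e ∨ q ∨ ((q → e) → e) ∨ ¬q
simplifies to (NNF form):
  True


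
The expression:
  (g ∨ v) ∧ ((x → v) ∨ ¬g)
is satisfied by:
  {v: True, g: True, x: False}
  {v: True, x: False, g: False}
  {v: True, g: True, x: True}
  {v: True, x: True, g: False}
  {g: True, x: False, v: False}


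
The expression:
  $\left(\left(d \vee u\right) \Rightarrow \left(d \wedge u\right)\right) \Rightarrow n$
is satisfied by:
  {n: True, d: False, u: False}
  {n: True, u: True, d: False}
  {n: True, d: True, u: False}
  {n: True, u: True, d: True}
  {u: True, d: False, n: False}
  {d: True, u: False, n: False}


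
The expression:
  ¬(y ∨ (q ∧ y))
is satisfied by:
  {y: False}


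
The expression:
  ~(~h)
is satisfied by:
  {h: True}


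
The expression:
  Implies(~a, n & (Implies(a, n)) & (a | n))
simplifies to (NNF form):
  a | n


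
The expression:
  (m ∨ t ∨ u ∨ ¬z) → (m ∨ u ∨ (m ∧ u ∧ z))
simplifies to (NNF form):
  m ∨ u ∨ (z ∧ ¬t)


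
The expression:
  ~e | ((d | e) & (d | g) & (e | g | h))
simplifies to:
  d | g | ~e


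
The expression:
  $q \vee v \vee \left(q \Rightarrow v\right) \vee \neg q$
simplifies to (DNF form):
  $\text{True}$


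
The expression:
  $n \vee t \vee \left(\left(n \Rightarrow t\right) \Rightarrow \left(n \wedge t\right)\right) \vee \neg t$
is always true.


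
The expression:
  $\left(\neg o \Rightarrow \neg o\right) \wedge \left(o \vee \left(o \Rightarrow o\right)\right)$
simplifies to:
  $\text{True}$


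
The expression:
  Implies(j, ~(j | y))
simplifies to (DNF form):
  ~j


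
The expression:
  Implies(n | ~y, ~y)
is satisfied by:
  {y: False, n: False}
  {n: True, y: False}
  {y: True, n: False}


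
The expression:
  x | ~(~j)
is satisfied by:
  {x: True, j: True}
  {x: True, j: False}
  {j: True, x: False}


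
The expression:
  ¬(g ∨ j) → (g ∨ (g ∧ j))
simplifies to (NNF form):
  g ∨ j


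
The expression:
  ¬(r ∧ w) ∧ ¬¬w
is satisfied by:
  {w: True, r: False}


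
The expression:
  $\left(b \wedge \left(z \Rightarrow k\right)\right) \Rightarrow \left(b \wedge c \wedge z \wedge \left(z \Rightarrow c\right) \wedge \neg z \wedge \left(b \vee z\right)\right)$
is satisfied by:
  {z: True, b: False, k: False}
  {z: False, b: False, k: False}
  {k: True, z: True, b: False}
  {k: True, z: False, b: False}
  {b: True, z: True, k: False}


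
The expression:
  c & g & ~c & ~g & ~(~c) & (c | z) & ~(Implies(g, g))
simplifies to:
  False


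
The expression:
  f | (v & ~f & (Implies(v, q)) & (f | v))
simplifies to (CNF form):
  (f | q) & (f | v)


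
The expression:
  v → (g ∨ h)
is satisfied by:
  {h: True, g: True, v: False}
  {h: True, v: False, g: False}
  {g: True, v: False, h: False}
  {g: False, v: False, h: False}
  {h: True, g: True, v: True}
  {h: True, v: True, g: False}
  {g: True, v: True, h: False}


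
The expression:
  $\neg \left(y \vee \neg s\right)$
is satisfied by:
  {s: True, y: False}


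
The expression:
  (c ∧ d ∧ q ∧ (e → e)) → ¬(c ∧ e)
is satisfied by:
  {c: False, q: False, d: False, e: False}
  {e: True, c: False, q: False, d: False}
  {d: True, c: False, q: False, e: False}
  {e: True, d: True, c: False, q: False}
  {q: True, e: False, c: False, d: False}
  {e: True, q: True, c: False, d: False}
  {d: True, q: True, e: False, c: False}
  {e: True, d: True, q: True, c: False}
  {c: True, d: False, q: False, e: False}
  {e: True, c: True, d: False, q: False}
  {d: True, c: True, e: False, q: False}
  {e: True, d: True, c: True, q: False}
  {q: True, c: True, d: False, e: False}
  {e: True, q: True, c: True, d: False}
  {d: True, q: True, c: True, e: False}


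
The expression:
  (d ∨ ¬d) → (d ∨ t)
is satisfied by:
  {d: True, t: True}
  {d: True, t: False}
  {t: True, d: False}


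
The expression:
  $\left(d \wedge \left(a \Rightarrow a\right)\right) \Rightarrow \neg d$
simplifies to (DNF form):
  $\neg d$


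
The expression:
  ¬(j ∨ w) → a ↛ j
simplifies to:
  a ∨ j ∨ w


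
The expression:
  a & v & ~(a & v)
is never true.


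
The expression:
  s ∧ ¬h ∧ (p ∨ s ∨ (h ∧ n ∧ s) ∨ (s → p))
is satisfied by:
  {s: True, h: False}


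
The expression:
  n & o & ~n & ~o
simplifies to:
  False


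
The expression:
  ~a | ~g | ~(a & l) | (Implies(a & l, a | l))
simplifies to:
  True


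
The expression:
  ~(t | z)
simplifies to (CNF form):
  ~t & ~z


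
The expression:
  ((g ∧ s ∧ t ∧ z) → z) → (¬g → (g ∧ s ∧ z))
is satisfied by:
  {g: True}


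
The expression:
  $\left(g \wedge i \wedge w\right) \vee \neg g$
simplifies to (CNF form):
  $\left(i \vee \neg g\right) \wedge \left(w \vee \neg g\right)$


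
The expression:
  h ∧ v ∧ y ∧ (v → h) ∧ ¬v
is never true.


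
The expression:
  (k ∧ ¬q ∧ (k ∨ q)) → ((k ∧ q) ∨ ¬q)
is always true.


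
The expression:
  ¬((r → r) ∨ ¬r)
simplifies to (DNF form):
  False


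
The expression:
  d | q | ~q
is always true.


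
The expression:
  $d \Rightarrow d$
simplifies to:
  $\text{True}$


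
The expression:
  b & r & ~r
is never true.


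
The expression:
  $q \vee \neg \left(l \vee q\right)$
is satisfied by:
  {q: True, l: False}
  {l: False, q: False}
  {l: True, q: True}


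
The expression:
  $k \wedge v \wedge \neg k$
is never true.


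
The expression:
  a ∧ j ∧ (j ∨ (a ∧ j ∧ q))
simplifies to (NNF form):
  a ∧ j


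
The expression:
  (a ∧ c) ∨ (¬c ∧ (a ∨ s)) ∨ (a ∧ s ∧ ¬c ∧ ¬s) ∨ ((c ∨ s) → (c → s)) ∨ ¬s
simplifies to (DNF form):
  True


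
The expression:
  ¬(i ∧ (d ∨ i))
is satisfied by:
  {i: False}


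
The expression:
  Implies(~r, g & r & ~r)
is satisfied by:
  {r: True}


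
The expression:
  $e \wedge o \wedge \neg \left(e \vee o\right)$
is never true.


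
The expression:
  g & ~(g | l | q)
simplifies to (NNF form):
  False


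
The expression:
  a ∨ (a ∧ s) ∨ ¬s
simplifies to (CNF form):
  a ∨ ¬s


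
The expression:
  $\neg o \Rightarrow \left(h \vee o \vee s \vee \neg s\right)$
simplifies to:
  $\text{True}$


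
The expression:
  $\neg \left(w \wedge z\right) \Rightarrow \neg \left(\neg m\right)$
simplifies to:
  $m \vee \left(w \wedge z\right)$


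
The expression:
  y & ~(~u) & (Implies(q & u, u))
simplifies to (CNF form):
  u & y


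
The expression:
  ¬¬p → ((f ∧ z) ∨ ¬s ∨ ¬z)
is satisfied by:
  {f: True, s: False, z: False, p: False}
  {p: False, s: False, f: False, z: False}
  {p: True, f: True, s: False, z: False}
  {p: True, s: False, f: False, z: False}
  {z: True, f: True, p: False, s: False}
  {z: True, p: False, s: False, f: False}
  {z: True, p: True, f: True, s: False}
  {z: True, p: True, s: False, f: False}
  {f: True, s: True, z: False, p: False}
  {s: True, z: False, f: False, p: False}
  {p: True, s: True, f: True, z: False}
  {p: True, s: True, z: False, f: False}
  {f: True, s: True, z: True, p: False}
  {s: True, z: True, p: False, f: False}
  {p: True, s: True, z: True, f: True}


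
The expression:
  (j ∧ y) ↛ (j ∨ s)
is never true.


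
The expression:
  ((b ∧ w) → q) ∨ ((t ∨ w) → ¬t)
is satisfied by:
  {q: True, w: False, t: False, b: False}
  {q: False, w: False, t: False, b: False}
  {b: True, q: True, w: False, t: False}
  {b: True, q: False, w: False, t: False}
  {q: True, t: True, b: False, w: False}
  {t: True, b: False, w: False, q: False}
  {b: True, t: True, q: True, w: False}
  {b: True, t: True, q: False, w: False}
  {q: True, w: True, b: False, t: False}
  {w: True, b: False, t: False, q: False}
  {q: True, b: True, w: True, t: False}
  {b: True, w: True, q: False, t: False}
  {q: True, t: True, w: True, b: False}
  {t: True, w: True, b: False, q: False}
  {b: True, t: True, w: True, q: True}


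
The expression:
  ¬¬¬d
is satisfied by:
  {d: False}


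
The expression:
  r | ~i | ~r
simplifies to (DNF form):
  True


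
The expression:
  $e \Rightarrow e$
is always true.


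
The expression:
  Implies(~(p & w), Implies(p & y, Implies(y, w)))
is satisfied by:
  {w: True, p: False, y: False}
  {p: False, y: False, w: False}
  {y: True, w: True, p: False}
  {y: True, p: False, w: False}
  {w: True, p: True, y: False}
  {p: True, w: False, y: False}
  {y: True, p: True, w: True}


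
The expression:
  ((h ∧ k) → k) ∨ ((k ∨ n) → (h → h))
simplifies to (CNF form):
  True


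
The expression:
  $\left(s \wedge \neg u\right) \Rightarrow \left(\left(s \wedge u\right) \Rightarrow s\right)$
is always true.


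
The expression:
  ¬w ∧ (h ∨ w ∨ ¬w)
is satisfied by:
  {w: False}


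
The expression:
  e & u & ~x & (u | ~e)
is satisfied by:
  {e: True, u: True, x: False}


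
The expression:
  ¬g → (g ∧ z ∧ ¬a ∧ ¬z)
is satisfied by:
  {g: True}


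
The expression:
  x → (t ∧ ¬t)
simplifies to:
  ¬x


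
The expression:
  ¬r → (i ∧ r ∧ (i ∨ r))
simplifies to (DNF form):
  r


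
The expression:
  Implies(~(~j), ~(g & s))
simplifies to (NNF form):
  ~g | ~j | ~s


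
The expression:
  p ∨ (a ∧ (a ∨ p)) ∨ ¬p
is always true.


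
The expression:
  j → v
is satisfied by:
  {v: True, j: False}
  {j: False, v: False}
  {j: True, v: True}


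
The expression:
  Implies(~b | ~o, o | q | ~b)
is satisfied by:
  {q: True, o: True, b: False}
  {q: True, o: False, b: False}
  {o: True, q: False, b: False}
  {q: False, o: False, b: False}
  {b: True, q: True, o: True}
  {b: True, q: True, o: False}
  {b: True, o: True, q: False}


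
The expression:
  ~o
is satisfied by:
  {o: False}


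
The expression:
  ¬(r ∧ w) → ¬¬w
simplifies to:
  w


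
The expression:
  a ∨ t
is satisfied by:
  {a: True, t: True}
  {a: True, t: False}
  {t: True, a: False}


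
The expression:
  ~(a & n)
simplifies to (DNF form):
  ~a | ~n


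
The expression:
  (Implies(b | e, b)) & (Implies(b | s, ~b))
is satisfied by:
  {e: False, b: False}


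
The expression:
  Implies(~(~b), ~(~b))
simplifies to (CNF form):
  True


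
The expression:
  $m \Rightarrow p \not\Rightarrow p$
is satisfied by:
  {m: False}


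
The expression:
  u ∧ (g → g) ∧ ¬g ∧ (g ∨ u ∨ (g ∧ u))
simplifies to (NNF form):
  u ∧ ¬g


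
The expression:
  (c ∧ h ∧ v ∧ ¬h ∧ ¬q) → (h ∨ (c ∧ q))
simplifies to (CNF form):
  True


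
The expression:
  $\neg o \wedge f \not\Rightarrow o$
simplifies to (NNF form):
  $f \wedge \neg o$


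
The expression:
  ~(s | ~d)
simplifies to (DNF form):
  d & ~s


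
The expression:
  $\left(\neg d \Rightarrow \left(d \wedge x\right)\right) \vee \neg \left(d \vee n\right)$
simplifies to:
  $d \vee \neg n$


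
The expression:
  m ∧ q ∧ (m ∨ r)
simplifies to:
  m ∧ q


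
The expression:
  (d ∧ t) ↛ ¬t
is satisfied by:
  {t: True, d: True}


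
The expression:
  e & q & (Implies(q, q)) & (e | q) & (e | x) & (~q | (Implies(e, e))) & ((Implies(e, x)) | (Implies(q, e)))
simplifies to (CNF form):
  e & q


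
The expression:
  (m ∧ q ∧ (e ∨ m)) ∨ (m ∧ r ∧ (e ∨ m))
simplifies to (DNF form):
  (m ∧ q) ∨ (m ∧ r)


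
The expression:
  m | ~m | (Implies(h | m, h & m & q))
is always true.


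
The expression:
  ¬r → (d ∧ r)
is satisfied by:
  {r: True}


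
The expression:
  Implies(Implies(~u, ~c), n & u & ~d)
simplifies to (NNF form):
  (c | u) & (n | ~u) & (~d | ~u)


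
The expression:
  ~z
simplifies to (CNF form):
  ~z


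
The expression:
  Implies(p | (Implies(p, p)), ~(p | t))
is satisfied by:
  {p: False, t: False}


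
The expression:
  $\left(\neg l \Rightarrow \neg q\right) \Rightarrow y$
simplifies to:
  $y \vee \left(q \wedge \neg l\right)$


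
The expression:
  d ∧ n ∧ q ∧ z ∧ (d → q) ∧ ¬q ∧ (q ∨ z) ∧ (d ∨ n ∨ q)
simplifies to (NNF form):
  False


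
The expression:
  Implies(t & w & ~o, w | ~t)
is always true.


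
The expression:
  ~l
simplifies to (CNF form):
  ~l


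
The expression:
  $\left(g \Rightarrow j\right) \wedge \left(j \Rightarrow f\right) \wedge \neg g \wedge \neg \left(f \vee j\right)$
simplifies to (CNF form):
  $\neg f \wedge \neg g \wedge \neg j$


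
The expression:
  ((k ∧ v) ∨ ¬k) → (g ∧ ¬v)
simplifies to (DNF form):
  (g ∧ ¬v) ∨ (k ∧ ¬v)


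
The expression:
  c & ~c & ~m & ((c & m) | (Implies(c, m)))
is never true.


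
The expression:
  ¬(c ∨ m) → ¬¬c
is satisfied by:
  {c: True, m: True}
  {c: True, m: False}
  {m: True, c: False}


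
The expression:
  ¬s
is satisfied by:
  {s: False}


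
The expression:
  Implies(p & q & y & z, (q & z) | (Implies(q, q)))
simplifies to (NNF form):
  True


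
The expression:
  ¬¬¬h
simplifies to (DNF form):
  ¬h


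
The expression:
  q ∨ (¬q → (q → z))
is always true.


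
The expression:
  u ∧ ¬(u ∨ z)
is never true.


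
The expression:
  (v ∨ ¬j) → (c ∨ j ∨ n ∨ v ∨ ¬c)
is always true.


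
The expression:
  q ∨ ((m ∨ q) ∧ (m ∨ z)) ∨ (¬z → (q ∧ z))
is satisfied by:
  {q: True, m: True, z: True}
  {q: True, m: True, z: False}
  {q: True, z: True, m: False}
  {q: True, z: False, m: False}
  {m: True, z: True, q: False}
  {m: True, z: False, q: False}
  {z: True, m: False, q: False}


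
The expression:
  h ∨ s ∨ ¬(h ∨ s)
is always true.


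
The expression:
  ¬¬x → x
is always true.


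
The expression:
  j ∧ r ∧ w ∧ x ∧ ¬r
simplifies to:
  False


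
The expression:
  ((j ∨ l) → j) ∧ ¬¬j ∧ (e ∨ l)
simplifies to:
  j ∧ (e ∨ l)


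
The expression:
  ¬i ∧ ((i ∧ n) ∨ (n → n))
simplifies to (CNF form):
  ¬i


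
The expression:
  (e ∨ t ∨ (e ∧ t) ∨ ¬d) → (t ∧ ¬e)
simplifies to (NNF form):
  ¬e ∧ (d ∨ t)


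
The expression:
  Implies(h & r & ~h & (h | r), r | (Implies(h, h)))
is always true.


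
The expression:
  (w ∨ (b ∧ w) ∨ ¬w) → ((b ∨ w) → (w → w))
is always true.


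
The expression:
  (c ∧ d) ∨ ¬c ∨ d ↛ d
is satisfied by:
  {d: True, c: False}
  {c: False, d: False}
  {c: True, d: True}


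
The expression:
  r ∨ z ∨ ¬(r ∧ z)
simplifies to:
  True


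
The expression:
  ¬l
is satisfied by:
  {l: False}


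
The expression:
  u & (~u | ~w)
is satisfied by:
  {u: True, w: False}


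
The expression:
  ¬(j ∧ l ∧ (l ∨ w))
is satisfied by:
  {l: False, j: False}
  {j: True, l: False}
  {l: True, j: False}


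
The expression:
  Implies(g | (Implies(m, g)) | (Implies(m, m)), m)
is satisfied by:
  {m: True}


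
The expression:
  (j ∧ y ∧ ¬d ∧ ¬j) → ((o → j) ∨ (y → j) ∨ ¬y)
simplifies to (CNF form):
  True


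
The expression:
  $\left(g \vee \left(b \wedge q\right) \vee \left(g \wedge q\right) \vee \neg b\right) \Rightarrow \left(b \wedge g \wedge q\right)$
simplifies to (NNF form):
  $b \wedge \left(g \vee \neg q\right) \wedge \left(q \vee \neg g\right)$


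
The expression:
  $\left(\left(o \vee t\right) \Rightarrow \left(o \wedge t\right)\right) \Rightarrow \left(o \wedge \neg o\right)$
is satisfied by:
  {t: True, o: False}
  {o: True, t: False}


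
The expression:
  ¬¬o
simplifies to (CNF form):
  o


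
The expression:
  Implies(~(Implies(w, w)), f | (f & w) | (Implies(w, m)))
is always true.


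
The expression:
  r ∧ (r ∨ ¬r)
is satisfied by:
  {r: True}


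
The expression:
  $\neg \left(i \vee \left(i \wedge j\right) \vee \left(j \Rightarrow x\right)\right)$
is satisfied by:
  {j: True, x: False, i: False}


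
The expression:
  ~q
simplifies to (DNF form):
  ~q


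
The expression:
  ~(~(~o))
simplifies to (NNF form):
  ~o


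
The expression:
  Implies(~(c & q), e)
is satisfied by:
  {c: True, e: True, q: True}
  {c: True, e: True, q: False}
  {e: True, q: True, c: False}
  {e: True, q: False, c: False}
  {c: True, q: True, e: False}


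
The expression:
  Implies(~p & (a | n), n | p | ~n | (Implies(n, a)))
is always true.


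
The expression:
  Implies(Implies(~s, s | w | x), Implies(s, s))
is always true.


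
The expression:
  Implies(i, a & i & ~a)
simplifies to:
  ~i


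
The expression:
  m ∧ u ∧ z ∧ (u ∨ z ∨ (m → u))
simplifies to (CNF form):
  m ∧ u ∧ z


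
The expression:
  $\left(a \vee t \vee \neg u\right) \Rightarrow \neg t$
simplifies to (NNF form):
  $\neg t$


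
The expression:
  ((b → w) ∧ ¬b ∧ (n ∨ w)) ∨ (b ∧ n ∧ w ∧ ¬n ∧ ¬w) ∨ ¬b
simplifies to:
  ¬b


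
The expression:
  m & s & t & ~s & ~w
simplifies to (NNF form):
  False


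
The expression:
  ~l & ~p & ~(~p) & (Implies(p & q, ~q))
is never true.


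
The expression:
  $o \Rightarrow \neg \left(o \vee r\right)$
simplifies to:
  $\neg o$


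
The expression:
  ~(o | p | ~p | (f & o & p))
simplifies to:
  False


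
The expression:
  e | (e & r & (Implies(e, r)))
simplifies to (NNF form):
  e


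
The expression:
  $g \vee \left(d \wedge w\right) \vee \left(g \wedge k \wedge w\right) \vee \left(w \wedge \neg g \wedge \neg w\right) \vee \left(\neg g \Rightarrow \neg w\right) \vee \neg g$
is always true.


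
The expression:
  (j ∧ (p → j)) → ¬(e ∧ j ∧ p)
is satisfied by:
  {p: False, e: False, j: False}
  {j: True, p: False, e: False}
  {e: True, p: False, j: False}
  {j: True, e: True, p: False}
  {p: True, j: False, e: False}
  {j: True, p: True, e: False}
  {e: True, p: True, j: False}


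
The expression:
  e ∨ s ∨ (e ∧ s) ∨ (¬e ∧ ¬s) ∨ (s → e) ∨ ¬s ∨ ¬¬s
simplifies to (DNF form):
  True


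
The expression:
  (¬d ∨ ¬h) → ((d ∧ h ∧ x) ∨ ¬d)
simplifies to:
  h ∨ ¬d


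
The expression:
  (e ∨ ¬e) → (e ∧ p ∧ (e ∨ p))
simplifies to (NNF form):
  e ∧ p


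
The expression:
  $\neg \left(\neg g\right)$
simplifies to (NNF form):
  $g$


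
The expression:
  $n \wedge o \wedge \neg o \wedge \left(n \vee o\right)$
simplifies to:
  $\text{False}$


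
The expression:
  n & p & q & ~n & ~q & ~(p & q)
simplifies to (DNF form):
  False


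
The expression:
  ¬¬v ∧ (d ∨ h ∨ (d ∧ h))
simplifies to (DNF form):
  (d ∧ v) ∨ (h ∧ v)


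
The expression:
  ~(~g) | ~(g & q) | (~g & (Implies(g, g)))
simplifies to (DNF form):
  True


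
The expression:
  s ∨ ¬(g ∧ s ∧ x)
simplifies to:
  True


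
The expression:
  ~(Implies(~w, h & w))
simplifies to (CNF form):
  ~w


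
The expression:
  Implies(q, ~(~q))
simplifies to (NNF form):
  True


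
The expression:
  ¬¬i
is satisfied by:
  {i: True}


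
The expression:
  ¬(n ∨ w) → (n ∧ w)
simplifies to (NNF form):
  n ∨ w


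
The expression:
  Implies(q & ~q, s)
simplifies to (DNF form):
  True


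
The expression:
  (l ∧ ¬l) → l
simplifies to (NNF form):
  True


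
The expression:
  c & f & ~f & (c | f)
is never true.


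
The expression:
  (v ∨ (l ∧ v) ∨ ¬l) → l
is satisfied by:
  {l: True}


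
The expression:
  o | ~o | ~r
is always true.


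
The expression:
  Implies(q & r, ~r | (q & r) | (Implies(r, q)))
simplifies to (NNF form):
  True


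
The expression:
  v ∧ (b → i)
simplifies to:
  v ∧ (i ∨ ¬b)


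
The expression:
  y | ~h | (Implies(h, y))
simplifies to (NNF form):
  y | ~h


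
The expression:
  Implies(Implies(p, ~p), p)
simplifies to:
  p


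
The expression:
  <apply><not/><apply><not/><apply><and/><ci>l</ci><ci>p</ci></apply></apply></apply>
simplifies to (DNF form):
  <apply><and/><ci>l</ci><ci>p</ci></apply>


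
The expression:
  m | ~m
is always true.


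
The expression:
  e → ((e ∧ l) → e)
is always true.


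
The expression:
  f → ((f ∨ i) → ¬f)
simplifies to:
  ¬f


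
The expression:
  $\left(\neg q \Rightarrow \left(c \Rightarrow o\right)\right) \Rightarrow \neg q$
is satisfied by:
  {q: False}


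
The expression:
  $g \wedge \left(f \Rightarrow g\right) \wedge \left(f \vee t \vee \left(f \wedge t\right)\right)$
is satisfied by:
  {g: True, t: True, f: True}
  {g: True, t: True, f: False}
  {g: True, f: True, t: False}


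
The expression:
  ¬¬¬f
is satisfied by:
  {f: False}


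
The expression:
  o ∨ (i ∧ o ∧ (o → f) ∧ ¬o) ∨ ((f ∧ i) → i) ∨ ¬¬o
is always true.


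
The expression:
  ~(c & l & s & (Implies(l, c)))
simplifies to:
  ~c | ~l | ~s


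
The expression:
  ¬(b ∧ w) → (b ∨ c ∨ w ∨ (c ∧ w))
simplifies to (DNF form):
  b ∨ c ∨ w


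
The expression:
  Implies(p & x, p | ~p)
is always true.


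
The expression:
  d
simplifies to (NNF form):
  d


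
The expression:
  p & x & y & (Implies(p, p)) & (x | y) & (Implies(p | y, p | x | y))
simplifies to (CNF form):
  p & x & y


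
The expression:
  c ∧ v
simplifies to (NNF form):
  c ∧ v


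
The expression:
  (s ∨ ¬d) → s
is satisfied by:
  {d: True, s: True}
  {d: True, s: False}
  {s: True, d: False}


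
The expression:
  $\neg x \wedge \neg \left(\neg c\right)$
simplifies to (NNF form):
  $c \wedge \neg x$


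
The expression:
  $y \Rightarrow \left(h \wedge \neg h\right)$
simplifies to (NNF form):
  $\neg y$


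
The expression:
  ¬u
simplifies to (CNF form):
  ¬u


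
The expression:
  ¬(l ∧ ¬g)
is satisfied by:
  {g: True, l: False}
  {l: False, g: False}
  {l: True, g: True}


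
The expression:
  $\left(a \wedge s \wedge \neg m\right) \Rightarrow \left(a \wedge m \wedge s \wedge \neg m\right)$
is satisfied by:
  {m: True, s: False, a: False}
  {s: False, a: False, m: False}
  {a: True, m: True, s: False}
  {a: True, s: False, m: False}
  {m: True, s: True, a: False}
  {s: True, m: False, a: False}
  {a: True, s: True, m: True}


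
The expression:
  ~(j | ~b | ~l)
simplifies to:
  b & l & ~j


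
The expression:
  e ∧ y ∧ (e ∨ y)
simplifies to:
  e ∧ y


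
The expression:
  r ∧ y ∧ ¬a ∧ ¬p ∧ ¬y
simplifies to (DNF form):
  False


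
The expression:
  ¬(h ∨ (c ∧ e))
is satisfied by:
  {h: False, c: False, e: False}
  {e: True, h: False, c: False}
  {c: True, h: False, e: False}


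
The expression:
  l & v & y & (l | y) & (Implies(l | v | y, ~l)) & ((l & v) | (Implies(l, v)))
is never true.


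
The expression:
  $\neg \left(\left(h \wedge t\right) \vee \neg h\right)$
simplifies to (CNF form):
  $h \wedge \neg t$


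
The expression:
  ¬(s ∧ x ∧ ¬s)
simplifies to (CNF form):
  True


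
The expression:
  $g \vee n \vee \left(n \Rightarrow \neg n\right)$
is always true.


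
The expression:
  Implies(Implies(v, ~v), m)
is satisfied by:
  {m: True, v: True}
  {m: True, v: False}
  {v: True, m: False}


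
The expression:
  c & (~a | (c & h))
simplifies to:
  c & (h | ~a)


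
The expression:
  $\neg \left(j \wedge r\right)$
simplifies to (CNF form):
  $\neg j \vee \neg r$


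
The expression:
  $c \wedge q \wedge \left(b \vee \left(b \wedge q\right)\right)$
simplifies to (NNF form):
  $b \wedge c \wedge q$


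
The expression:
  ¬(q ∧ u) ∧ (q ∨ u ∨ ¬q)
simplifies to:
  ¬q ∨ ¬u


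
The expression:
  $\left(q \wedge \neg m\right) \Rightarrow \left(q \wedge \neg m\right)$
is always true.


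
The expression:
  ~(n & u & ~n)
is always true.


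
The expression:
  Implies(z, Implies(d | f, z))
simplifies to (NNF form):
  True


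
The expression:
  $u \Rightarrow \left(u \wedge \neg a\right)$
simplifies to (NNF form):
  $\neg a \vee \neg u$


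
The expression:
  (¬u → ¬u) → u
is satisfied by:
  {u: True}


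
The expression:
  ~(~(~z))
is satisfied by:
  {z: False}


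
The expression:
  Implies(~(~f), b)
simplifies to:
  b | ~f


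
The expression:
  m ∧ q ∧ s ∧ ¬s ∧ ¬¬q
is never true.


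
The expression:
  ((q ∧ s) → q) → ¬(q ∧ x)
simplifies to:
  ¬q ∨ ¬x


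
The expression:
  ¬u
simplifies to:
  ¬u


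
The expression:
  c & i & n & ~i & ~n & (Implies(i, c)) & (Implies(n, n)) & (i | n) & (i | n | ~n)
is never true.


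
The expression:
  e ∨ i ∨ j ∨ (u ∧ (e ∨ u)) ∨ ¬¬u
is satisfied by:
  {i: True, e: True, u: True, j: True}
  {i: True, e: True, u: True, j: False}
  {i: True, e: True, j: True, u: False}
  {i: True, e: True, j: False, u: False}
  {i: True, u: True, j: True, e: False}
  {i: True, u: True, j: False, e: False}
  {i: True, u: False, j: True, e: False}
  {i: True, u: False, j: False, e: False}
  {e: True, u: True, j: True, i: False}
  {e: True, u: True, j: False, i: False}
  {e: True, j: True, u: False, i: False}
  {e: True, j: False, u: False, i: False}
  {u: True, j: True, e: False, i: False}
  {u: True, e: False, j: False, i: False}
  {j: True, e: False, u: False, i: False}


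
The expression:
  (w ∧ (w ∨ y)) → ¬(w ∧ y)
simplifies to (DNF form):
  ¬w ∨ ¬y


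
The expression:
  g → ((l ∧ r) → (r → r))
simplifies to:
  True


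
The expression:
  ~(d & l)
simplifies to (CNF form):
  ~d | ~l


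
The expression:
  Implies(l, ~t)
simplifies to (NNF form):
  ~l | ~t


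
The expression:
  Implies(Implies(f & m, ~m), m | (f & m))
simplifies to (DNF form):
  m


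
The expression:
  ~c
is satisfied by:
  {c: False}


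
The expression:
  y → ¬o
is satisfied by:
  {o: False, y: False}
  {y: True, o: False}
  {o: True, y: False}


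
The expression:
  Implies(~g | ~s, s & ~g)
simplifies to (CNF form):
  s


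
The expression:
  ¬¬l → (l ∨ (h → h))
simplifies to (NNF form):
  True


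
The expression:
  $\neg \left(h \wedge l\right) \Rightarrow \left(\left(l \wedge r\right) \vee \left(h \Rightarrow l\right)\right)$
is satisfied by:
  {l: True, h: False}
  {h: False, l: False}
  {h: True, l: True}


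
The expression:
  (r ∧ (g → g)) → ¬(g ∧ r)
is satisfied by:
  {g: False, r: False}
  {r: True, g: False}
  {g: True, r: False}


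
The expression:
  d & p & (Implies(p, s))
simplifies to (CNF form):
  d & p & s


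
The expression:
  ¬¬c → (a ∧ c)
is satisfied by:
  {a: True, c: False}
  {c: False, a: False}
  {c: True, a: True}


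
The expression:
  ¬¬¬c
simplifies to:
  ¬c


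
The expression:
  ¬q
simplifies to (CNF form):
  ¬q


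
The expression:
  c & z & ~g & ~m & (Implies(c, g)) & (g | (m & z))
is never true.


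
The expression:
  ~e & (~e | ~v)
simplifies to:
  ~e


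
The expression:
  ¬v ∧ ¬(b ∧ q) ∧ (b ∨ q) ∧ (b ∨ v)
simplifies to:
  b ∧ ¬q ∧ ¬v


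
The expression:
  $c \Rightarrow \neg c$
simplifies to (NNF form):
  $\neg c$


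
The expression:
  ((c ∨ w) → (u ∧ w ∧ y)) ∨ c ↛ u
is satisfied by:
  {y: True, w: False, u: False, c: False}
  {y: False, w: False, u: False, c: False}
  {c: True, y: True, w: False, u: False}
  {c: True, y: False, w: False, u: False}
  {u: True, y: True, w: False, c: False}
  {u: True, y: False, w: False, c: False}
  {w: True, c: True, y: True, u: False}
  {w: True, c: True, y: False, u: False}
  {w: True, y: True, u: True, c: False}
  {c: True, w: True, y: True, u: True}


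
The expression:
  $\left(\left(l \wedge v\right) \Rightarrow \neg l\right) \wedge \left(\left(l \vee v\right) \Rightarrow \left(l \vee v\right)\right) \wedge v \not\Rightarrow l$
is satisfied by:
  {v: True, l: False}


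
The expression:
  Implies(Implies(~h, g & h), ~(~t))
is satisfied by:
  {t: True, h: False}
  {h: False, t: False}
  {h: True, t: True}


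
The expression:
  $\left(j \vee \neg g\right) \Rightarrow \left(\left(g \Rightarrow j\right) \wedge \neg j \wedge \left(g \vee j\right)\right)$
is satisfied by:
  {g: True, j: False}


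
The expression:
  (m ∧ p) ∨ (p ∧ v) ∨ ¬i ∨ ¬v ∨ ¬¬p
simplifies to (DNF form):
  p ∨ ¬i ∨ ¬v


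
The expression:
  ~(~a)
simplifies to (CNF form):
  a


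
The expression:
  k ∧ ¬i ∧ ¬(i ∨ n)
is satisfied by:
  {k: True, n: False, i: False}


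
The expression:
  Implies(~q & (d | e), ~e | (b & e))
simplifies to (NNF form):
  b | q | ~e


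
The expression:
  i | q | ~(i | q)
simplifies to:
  True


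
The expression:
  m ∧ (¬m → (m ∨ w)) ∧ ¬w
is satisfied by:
  {m: True, w: False}


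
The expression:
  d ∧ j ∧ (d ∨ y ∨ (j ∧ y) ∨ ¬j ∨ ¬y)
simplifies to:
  d ∧ j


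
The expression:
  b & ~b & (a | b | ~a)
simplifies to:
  False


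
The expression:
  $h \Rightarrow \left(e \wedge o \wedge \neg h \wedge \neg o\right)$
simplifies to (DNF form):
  $\neg h$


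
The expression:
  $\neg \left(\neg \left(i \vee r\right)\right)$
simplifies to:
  $i \vee r$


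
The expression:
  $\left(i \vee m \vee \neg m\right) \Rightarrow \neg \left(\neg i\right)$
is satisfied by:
  {i: True}


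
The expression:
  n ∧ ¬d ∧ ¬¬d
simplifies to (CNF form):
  False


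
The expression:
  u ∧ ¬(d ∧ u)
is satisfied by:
  {u: True, d: False}


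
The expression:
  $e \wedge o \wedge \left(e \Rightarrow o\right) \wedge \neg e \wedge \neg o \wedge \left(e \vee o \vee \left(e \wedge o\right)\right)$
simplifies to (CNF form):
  $\text{False}$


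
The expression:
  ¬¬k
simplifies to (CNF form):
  k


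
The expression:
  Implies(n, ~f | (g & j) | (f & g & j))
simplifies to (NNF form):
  ~f | ~n | (g & j)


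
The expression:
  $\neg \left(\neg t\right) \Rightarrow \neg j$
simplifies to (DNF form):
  $\neg j \vee \neg t$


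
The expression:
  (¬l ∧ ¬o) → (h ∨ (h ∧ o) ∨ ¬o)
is always true.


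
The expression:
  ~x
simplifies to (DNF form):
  ~x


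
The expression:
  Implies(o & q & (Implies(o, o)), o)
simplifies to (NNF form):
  True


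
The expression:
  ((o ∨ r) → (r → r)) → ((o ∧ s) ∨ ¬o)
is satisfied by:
  {s: True, o: False}
  {o: False, s: False}
  {o: True, s: True}


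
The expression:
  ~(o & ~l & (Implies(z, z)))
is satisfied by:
  {l: True, o: False}
  {o: False, l: False}
  {o: True, l: True}


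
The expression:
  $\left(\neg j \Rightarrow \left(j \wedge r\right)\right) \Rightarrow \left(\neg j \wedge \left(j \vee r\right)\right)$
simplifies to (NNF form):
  $\neg j$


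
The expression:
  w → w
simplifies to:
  True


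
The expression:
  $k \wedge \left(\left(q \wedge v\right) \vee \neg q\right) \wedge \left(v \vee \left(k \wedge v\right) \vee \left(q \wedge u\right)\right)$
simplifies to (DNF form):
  $k \wedge v$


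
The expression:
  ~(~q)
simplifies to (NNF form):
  q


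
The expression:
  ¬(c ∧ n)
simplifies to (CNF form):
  ¬c ∨ ¬n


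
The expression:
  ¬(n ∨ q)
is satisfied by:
  {n: False, q: False}


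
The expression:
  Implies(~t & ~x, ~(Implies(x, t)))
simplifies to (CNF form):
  t | x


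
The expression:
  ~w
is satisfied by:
  {w: False}


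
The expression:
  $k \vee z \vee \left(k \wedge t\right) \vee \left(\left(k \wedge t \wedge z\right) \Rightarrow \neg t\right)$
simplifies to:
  $\text{True}$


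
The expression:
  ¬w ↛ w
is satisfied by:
  {w: False}


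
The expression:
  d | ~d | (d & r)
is always true.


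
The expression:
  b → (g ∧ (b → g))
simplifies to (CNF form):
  g ∨ ¬b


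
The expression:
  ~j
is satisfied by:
  {j: False}


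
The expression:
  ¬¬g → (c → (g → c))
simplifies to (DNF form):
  True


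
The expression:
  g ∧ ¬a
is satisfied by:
  {g: True, a: False}


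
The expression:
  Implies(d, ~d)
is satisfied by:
  {d: False}


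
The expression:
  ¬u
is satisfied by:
  {u: False}


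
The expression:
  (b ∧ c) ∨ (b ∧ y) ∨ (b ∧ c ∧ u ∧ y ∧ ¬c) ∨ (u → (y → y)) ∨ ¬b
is always true.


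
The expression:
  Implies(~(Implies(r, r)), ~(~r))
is always true.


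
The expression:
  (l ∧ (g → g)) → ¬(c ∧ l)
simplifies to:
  ¬c ∨ ¬l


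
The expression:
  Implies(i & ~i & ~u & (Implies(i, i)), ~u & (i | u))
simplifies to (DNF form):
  True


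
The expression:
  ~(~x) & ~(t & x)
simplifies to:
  x & ~t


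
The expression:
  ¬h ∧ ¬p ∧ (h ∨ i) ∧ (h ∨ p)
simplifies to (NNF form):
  False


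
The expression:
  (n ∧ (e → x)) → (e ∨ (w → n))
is always true.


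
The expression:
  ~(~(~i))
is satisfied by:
  {i: False}


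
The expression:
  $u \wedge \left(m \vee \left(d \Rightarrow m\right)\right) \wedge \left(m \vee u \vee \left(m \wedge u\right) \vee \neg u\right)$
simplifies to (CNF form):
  $u \wedge \left(m \vee \neg d\right)$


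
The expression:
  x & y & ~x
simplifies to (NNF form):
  False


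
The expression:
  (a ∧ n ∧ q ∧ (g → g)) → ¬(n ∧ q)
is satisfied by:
  {q: False, n: False, a: False}
  {a: True, q: False, n: False}
  {n: True, q: False, a: False}
  {a: True, n: True, q: False}
  {q: True, a: False, n: False}
  {a: True, q: True, n: False}
  {n: True, q: True, a: False}


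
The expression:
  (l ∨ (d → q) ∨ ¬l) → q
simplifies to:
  q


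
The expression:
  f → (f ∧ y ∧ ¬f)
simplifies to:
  ¬f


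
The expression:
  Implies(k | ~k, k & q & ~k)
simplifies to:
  False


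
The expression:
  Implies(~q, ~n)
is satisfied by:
  {q: True, n: False}
  {n: False, q: False}
  {n: True, q: True}


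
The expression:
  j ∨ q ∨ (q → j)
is always true.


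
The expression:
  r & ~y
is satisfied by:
  {r: True, y: False}


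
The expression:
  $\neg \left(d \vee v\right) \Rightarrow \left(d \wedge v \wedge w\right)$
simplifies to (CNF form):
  $d \vee v$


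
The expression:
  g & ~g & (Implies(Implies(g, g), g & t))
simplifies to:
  False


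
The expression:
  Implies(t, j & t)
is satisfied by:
  {j: True, t: False}
  {t: False, j: False}
  {t: True, j: True}


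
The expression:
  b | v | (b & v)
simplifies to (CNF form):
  b | v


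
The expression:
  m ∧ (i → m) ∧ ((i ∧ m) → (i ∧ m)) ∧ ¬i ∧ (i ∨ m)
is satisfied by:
  {m: True, i: False}


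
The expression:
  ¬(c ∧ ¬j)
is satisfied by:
  {j: True, c: False}
  {c: False, j: False}
  {c: True, j: True}


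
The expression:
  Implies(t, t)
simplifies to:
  True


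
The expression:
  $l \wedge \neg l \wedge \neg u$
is never true.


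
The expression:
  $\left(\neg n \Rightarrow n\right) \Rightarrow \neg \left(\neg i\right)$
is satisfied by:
  {i: True, n: False}
  {n: False, i: False}
  {n: True, i: True}


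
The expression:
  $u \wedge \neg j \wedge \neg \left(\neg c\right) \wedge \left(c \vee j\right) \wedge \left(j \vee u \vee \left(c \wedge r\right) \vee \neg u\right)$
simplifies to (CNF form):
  $c \wedge u \wedge \neg j$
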